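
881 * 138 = 121578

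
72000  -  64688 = 7312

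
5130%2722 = 2408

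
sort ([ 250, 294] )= [250,294 ]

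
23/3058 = 23/3058 = 0.01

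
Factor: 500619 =3^1 *7^1*31^1*769^1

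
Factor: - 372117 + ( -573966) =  - 946083  =  - 3^1* 315361^1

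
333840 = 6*55640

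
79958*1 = 79958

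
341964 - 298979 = 42985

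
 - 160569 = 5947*( - 27) 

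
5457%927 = 822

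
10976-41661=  - 30685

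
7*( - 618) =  -4326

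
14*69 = 966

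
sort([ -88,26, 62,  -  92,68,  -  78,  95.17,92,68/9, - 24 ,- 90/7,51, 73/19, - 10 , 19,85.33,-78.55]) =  [ -92,  -  88,  -  78.55  , - 78, - 24, - 90/7, - 10, 73/19, 68/9,19, 26 , 51, 62, 68, 85.33,92 , 95.17]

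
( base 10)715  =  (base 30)NP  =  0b1011001011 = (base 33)lm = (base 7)2041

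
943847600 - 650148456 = 293699144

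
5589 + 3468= 9057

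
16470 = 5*3294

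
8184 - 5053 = 3131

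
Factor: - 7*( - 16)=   2^4*7^1=112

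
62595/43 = 1455+30/43 = 1455.70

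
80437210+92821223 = 173258433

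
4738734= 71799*66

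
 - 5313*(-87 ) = 462231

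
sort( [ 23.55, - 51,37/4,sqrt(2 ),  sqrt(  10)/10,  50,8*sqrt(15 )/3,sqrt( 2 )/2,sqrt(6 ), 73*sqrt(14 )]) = [ -51 , sqrt(10)/10  ,  sqrt(2)/2,  sqrt(2),sqrt(6) , 37/4, 8 * sqrt (15 )/3, 23.55,50, 73*sqrt( 14) ]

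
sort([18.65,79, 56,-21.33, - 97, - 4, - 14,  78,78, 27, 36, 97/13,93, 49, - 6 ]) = [ - 97, - 21.33, - 14, - 6, - 4, 97/13, 18.65, 27, 36,49 , 56, 78, 78, 79, 93] 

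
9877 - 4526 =5351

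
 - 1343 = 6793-8136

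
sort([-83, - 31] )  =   [-83,-31] 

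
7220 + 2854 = 10074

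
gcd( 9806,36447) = 1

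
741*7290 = 5401890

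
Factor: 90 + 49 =139^1 =139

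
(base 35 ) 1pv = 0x853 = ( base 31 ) 26n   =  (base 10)2131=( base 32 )22J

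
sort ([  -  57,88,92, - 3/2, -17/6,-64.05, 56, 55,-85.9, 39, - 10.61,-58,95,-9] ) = [ - 85.9, - 64.05, - 58,  -  57, - 10.61, - 9,  -  17/6 ,-3/2, 39, 55,56, 88, 92,95 ] 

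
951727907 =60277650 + 891450257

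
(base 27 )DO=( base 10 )375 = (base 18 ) 12f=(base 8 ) 567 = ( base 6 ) 1423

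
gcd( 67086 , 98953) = 1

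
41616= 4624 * 9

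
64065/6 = 10677+1/2 = 10677.50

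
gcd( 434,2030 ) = 14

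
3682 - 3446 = 236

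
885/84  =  10 + 15/28 = 10.54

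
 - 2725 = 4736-7461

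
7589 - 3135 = 4454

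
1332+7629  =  8961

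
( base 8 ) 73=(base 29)21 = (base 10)59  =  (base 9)65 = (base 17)38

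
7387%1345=662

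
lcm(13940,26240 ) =446080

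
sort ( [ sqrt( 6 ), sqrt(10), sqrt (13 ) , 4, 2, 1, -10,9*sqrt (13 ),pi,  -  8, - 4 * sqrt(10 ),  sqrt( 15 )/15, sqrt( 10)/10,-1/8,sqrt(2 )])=[ - 4*sqrt (10 ), - 10, - 8 ,-1/8 , sqrt( 15 )/15,sqrt( 10 ) /10, 1,sqrt( 2),2, sqrt( 6),  pi,sqrt(10),sqrt( 13 ), 4, 9*sqrt(13) ] 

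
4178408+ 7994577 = 12172985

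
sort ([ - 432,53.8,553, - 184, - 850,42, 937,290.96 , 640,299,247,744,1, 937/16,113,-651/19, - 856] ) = [-856,-850,-432, - 184, - 651/19,  1,  42,53.8,937/16, 113, 247,290.96, 299,553 , 640, 744,937] 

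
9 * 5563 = 50067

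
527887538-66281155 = 461606383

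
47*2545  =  119615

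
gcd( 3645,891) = 81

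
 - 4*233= - 932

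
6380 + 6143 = 12523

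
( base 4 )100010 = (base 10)1028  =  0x404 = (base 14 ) 536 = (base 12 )718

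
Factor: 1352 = 2^3*13^2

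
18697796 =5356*3491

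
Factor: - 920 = - 2^3 * 5^1*23^1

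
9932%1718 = 1342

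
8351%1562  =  541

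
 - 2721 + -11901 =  - 14622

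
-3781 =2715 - 6496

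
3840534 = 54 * 71121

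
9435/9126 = 3145/3042 = 1.03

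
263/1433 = 263/1433 = 0.18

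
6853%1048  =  565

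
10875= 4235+6640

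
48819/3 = 16273  =  16273.00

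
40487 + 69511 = 109998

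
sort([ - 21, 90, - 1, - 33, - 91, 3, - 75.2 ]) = [ - 91 ,-75.2, - 33,  -  21, - 1,3,  90]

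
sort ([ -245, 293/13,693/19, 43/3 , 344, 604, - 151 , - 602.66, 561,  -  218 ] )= [  -  602.66, - 245,- 218 , - 151,  43/3, 293/13,  693/19, 344, 561, 604]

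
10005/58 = 172 + 1/2 = 172.50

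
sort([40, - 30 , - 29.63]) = [ - 30, - 29.63,40]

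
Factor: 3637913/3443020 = 2^( - 2) * 5^ ( - 1 ) *7^(-1 )*24593^( - 1)*3637913^1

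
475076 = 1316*361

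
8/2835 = 8/2835 = 0.00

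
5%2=1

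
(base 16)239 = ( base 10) 569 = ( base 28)K9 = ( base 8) 1071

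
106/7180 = 53/3590 = 0.01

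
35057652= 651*53852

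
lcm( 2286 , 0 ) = 0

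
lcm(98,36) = 1764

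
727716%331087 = 65542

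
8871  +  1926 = 10797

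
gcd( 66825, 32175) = 2475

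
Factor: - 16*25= - 2^4*5^2  =  - 400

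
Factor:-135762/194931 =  - 374/537 = -2^1*3^( - 1) *11^1*17^1*179^(-1)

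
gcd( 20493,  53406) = 621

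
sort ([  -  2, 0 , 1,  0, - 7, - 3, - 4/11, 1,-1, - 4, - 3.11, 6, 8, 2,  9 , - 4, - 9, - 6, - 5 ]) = [ - 9,-7, - 6,-5,  -  4, - 4, - 3.11, - 3, - 2, - 1, - 4/11, 0 , 0, 1,1,  2, 6, 8, 9] 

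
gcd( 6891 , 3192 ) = 3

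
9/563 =9/563 = 0.02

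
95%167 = 95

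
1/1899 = 1/1899 = 0.00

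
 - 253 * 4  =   -1012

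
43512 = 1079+42433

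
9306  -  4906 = 4400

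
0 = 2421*0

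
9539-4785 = 4754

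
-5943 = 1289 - 7232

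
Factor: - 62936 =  - 2^3 * 7867^1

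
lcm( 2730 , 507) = 35490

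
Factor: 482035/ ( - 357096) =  - 2^( - 3)*3^(-1)*5^1*  17^1*53^1*107^1*14879^( - 1)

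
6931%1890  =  1261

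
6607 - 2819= 3788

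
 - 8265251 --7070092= - 1195159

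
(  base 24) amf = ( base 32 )64v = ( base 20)FF3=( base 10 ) 6303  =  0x189f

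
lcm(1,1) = 1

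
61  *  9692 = 591212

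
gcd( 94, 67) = 1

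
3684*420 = 1547280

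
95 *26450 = 2512750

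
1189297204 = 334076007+855221197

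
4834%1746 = 1342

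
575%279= 17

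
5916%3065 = 2851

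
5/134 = 5/134 =0.04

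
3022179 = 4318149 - 1295970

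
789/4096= 789/4096 = 0.19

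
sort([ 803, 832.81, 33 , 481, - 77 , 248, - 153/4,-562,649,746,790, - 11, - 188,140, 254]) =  [ - 562, - 188, - 77, - 153/4 , - 11,33 , 140  ,  248, 254,481,  649, 746,790, 803,832.81]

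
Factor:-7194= -2^1*3^1 * 11^1*109^1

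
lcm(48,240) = 240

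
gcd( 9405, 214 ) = 1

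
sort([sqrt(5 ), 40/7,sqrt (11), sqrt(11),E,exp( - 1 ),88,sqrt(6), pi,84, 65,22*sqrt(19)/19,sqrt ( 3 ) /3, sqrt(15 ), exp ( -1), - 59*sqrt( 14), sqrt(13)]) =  [ - 59*sqrt(14),exp( - 1) , exp( - 1), sqrt( 3)/3 , sqrt( 5 ),sqrt(6),E,pi,sqrt (11), sqrt(11), sqrt ( 13 ), sqrt(15),22 * sqrt(19)/19, 40/7,65 , 84,88 ]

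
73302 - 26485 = 46817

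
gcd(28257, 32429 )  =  1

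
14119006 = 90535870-76416864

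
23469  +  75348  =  98817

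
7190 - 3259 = 3931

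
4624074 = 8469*546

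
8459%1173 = 248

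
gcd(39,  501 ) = 3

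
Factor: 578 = 2^1 * 17^2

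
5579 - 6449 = - 870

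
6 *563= 3378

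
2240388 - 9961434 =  - 7721046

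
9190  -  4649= 4541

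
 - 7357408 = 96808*( - 76)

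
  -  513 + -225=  - 738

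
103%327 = 103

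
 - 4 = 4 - 8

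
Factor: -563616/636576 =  - 3^1*103^1*349^(  -  1)  =  - 309/349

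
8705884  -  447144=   8258740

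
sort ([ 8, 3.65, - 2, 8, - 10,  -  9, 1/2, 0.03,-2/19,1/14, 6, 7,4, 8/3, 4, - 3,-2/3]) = [ - 10, - 9, - 3, - 2, - 2/3, - 2/19,0.03 , 1/14,1/2, 8/3, 3.65, 4, 4,  6, 7, 8, 8]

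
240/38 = 6 +6/19 = 6.32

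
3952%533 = 221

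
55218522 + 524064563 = 579283085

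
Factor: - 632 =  - 2^3 *79^1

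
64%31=2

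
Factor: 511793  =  511793^1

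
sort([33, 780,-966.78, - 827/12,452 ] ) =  [ - 966.78, - 827/12,33,452,780 ]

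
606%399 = 207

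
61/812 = 61/812=0.08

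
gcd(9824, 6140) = 1228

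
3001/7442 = 3001/7442 = 0.40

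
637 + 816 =1453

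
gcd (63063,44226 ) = 819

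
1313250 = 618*2125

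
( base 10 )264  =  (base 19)dh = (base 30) 8O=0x108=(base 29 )93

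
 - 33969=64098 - 98067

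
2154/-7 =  - 2154/7 =- 307.71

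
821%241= 98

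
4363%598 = 177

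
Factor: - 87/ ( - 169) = 3^1*13^(-2 )*29^1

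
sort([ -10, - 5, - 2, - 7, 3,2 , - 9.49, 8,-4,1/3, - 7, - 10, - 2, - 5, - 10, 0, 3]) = [-10, - 10,-10, -9.49, - 7,-7, - 5, - 5, - 4, - 2, - 2, 0, 1/3, 2, 3 , 3 , 8]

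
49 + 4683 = 4732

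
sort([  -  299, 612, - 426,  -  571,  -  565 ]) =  [ - 571,  -  565,  -  426, - 299,  612] 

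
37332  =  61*612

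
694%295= 104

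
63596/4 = 15899  =  15899.00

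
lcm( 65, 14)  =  910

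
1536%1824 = 1536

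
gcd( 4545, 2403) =9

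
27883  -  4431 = 23452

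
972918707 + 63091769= 1036010476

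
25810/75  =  5162/15 = 344.13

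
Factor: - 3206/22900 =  - 2^( - 1)  *5^( - 2)*7^1= -7/50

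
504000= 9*56000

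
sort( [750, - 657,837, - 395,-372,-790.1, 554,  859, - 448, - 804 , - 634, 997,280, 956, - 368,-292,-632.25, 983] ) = [ - 804, - 790.1, - 657,-634, -632.25, - 448, - 395 , - 372,  -  368, - 292 , 280, 554,750, 837,859,  956,983, 997 ] 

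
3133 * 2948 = 9236084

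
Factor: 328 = 2^3*41^1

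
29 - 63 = - 34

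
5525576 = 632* 8743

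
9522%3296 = 2930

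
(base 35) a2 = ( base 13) 211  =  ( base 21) GG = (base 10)352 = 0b101100000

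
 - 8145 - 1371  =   - 9516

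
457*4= 1828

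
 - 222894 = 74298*(-3 )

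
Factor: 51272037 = 3^2*23^1*247691^1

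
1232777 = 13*94829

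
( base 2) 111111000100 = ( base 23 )7EB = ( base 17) DG7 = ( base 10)4036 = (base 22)87a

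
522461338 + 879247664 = 1401709002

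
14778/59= 250 + 28/59= 250.47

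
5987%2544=899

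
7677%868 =733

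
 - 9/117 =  - 1+12/13= -0.08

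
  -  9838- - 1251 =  - 8587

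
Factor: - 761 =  - 761^1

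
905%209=69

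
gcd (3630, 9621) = 3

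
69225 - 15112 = 54113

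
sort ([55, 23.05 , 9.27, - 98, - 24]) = [ - 98,-24, 9.27, 23.05, 55]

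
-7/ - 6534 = 7/6534= 0.00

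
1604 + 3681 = 5285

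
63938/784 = 81 + 31/56  =  81.55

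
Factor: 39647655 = 3^2*5^1*17^1*51827^1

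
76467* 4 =305868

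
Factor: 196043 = 196043^1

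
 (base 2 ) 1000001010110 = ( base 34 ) 3l0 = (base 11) 3162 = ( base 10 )4182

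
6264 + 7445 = 13709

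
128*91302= 11686656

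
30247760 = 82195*368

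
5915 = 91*65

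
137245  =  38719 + 98526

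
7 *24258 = 169806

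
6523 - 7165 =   -  642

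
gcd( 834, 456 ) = 6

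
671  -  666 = 5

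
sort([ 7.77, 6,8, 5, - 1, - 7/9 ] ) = [ - 1, - 7/9, 5,6, 7.77, 8]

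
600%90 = 60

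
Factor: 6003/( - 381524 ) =-9/572 = - 2^( - 2)*3^2*11^( - 1 )*13^( - 1)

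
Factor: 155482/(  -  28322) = - 269/49 = - 7^( - 2 )* 269^1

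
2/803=2/803 = 0.00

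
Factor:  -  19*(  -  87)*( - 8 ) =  - 13224 = -2^3*3^1*19^1*29^1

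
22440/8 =2805 = 2805.00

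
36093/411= 87 + 112/137= 87.82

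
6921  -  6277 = 644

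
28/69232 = 7/17308= 0.00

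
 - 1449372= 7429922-8879294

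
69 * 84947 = 5861343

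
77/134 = 77/134 = 0.57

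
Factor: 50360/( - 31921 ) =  - 2^3*5^1*137^( - 1)*233^( - 1 )*1259^1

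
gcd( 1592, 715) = 1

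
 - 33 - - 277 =244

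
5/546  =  5/546  =  0.01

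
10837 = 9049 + 1788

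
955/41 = 955/41 = 23.29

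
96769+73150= 169919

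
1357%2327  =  1357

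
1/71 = 1/71 = 0.01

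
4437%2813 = 1624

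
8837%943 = 350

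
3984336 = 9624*414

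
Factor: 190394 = 2^1*23^1*4139^1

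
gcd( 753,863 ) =1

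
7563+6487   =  14050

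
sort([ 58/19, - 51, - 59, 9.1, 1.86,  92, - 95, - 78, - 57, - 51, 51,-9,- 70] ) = [ - 95, - 78 , - 70, - 59, - 57, - 51, - 51, - 9,1.86,58/19, 9.1,51,  92]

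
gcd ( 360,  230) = 10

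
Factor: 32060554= 2^1*617^1*25981^1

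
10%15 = 10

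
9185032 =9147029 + 38003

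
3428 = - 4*( -857 )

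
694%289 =116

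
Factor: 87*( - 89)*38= -2^1*3^1 * 19^1*29^1*89^1=- 294234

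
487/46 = 10  +  27/46 = 10.59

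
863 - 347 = 516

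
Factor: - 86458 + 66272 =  - 20186 = - 2^1*10093^1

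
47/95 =47/95  =  0.49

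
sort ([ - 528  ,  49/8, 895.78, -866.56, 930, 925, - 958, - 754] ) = [ - 958, - 866.56, - 754 , - 528, 49/8, 895.78, 925,930]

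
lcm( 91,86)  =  7826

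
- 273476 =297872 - 571348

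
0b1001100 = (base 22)3a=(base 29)2I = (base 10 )76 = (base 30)2g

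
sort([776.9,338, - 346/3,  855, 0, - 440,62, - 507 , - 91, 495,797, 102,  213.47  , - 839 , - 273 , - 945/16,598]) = [ - 839 ,  -  507, - 440 , - 273, - 346/3, - 91, - 945/16, 0,62,102 , 213.47,338,495,598, 776.9, 797, 855]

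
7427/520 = 7427/520  =  14.28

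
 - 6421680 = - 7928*810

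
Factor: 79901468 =2^2*19975367^1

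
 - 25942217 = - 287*90391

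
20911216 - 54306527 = -33395311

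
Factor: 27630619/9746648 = 2^(-3 ) *31^ ( -1)*163^1*179^1*947^1  *39301^( - 1 ) 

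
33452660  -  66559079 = -33106419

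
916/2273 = 916/2273 = 0.40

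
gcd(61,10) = 1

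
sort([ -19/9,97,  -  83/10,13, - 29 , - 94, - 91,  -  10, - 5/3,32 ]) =[  -  94, - 91, - 29,  -  10 , - 83/10, - 19/9, - 5/3 , 13,32, 97]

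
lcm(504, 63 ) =504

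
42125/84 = 501 + 41/84 = 501.49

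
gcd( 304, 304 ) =304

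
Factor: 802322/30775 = 2^1*5^( - 2 )*1231^( - 1 )*401161^1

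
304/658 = 152/329 = 0.46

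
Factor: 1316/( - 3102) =-2^1*3^( - 1 ) * 7^1*11^( - 1) = - 14/33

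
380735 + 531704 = 912439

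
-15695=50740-66435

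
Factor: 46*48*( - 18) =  - 2^6*3^3*23^1  =  - 39744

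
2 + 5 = 7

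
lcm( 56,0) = 0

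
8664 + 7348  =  16012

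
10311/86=119 + 77/86 = 119.90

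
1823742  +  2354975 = 4178717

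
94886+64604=159490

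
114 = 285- 171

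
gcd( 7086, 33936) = 6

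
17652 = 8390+9262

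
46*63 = 2898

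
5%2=1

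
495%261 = 234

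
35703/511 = 35703/511 = 69.87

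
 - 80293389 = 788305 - 81081694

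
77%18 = 5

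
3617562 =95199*38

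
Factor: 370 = 2^1*5^1 * 37^1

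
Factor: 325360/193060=2^2*83^1 * 197^( - 1 ) = 332/197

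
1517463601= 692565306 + 824898295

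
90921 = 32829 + 58092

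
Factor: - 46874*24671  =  -1156428454   =  - 2^1*23^1*1019^1*24671^1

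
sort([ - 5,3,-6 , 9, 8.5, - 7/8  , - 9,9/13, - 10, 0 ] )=[  -  10, - 9, - 6, - 5 , - 7/8, 0,9/13,3,8.5, 9] 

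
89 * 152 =13528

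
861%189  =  105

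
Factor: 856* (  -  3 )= - 2^3*3^1*107^1= - 2568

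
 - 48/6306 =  - 8/1051 = -0.01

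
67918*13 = 882934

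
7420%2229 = 733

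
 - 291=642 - 933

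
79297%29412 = 20473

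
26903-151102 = - 124199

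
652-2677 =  - 2025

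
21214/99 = 214 + 28/99=214.28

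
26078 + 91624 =117702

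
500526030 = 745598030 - 245072000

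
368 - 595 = - 227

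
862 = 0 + 862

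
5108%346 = 264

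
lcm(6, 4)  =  12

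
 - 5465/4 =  - 1367+3/4 = -1366.25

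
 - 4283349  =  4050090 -8333439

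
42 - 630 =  - 588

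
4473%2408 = 2065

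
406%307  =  99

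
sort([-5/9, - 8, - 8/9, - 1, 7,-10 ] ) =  [-10 , - 8, - 1,-8/9,-5/9, 7] 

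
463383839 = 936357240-472973401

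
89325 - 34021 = 55304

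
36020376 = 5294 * 6804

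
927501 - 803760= 123741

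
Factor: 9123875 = 5^3*47^1*1553^1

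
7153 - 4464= 2689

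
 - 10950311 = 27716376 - 38666687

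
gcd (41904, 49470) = 582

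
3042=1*3042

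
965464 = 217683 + 747781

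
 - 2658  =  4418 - 7076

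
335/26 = 12+23/26=12.88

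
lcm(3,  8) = 24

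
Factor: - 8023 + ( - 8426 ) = - 16449 = - 3^1*5483^1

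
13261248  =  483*27456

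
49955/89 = 561 + 26/89 = 561.29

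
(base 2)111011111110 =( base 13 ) 1993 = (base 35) 34n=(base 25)63d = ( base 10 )3838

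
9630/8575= 1926/1715=1.12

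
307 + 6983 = 7290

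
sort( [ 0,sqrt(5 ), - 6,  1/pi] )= [ - 6 , 0,1/pi,sqrt( 5)]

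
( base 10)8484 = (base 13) 3B28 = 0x2124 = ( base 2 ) 10000100100100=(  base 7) 33510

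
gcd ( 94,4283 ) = 1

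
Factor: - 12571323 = -3^1*107^1 * 39163^1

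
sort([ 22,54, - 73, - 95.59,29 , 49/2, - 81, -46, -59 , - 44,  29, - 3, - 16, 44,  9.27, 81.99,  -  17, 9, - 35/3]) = [ - 95.59, - 81,- 73, - 59 ,- 46 , - 44, - 17,  -  16  , - 35/3 ,-3,9,  9.27, 22,49/2 , 29,29, 44, 54, 81.99]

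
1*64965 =64965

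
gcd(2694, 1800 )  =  6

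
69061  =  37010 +32051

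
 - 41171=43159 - 84330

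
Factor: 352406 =2^1*23^1*47^1*163^1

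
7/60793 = 7/60793  =  0.00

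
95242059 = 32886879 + 62355180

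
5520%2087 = 1346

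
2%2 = 0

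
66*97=6402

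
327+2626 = 2953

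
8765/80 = 1753/16 = 109.56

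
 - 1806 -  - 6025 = 4219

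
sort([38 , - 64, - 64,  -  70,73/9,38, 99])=[ - 70,  -  64, - 64, 73/9 , 38, 38 , 99 ]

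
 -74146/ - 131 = 566 + 0/1 = 566.00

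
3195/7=3195/7  =  456.43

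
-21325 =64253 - 85578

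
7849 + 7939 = 15788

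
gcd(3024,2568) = 24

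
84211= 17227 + 66984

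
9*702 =6318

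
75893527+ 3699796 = 79593323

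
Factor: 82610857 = 7^1*11801551^1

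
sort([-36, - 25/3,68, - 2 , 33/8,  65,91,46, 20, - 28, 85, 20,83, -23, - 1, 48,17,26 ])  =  [-36,-28,- 23,  -  25/3,-2, - 1, 33/8,17, 20,20,26 , 46, 48,65 , 68, 83, 85, 91]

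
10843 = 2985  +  7858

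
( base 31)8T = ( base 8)425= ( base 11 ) 232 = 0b100010101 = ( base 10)277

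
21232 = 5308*4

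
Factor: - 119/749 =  - 17^1*107^ ( - 1)= - 17/107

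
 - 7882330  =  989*( - 7970)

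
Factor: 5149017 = 3^2*67^1 * 8539^1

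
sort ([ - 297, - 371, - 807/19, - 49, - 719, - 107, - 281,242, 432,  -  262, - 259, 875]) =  [  -  719,  -  371, - 297,-281 ,  -  262, - 259, -107, - 49, - 807/19, 242 , 432, 875]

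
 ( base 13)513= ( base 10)861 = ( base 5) 11421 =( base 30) SL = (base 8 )1535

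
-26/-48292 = 13/24146 = 0.00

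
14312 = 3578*4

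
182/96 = 91/48 = 1.90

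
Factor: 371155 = 5^1*74231^1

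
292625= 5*58525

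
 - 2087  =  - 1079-1008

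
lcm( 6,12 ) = 12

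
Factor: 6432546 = 2^1 * 3^1*211^1*5081^1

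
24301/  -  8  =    -  24301/8  =  - 3037.62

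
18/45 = 2/5 = 0.40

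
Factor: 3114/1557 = 2^1 = 2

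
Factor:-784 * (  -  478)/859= 2^5 * 7^2*239^1*859^( - 1)= 374752/859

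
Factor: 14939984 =2^4*47^1*19867^1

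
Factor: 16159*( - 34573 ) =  - 558665107 = - 7^1*11^2*13^1*113^1*449^1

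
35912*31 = 1113272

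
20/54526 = 10/27263 = 0.00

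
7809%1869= 333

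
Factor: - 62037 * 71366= - 2^1*3^2  *17^1*61^1*113^1*2099^1=- 4427332542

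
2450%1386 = 1064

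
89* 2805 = 249645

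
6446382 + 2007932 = 8454314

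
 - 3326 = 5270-8596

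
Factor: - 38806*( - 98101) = 2^1*19403^1*98101^1 = 3806907406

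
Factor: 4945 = 5^1*23^1  *43^1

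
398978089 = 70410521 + 328567568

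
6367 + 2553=8920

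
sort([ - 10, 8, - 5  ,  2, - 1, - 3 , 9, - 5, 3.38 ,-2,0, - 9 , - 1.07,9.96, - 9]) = [ - 10, - 9,  -  9, - 5, - 5, - 3, - 2, - 1.07, - 1, 0,2,  3.38, 8, 9, 9.96 ] 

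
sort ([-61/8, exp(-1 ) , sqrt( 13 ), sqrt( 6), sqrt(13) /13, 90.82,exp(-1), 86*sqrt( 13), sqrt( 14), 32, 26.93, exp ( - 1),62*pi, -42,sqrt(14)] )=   [ - 42, - 61/8, sqrt (13) /13,exp ( - 1), exp (- 1), exp ( - 1), sqrt( 6), sqrt( 13), sqrt(14), sqrt(14), 26.93, 32, 90.82, 62*pi , 86*sqrt(13 )] 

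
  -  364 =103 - 467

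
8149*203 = 1654247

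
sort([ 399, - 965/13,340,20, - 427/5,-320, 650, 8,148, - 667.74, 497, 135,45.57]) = [ - 667.74, - 320, - 427/5, - 965/13,8, 20, 45.57,135,148, 340, 399  ,  497,650] 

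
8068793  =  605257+7463536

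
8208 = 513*16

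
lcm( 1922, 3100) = 96100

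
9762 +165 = 9927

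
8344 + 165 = 8509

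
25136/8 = 3142 = 3142.00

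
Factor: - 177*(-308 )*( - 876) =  - 47756016 =-2^4*3^2*7^1*11^1*59^1*73^1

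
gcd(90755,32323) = 1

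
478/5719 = 478/5719 = 0.08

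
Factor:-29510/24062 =-5^1*13^1*53^( - 1) = - 65/53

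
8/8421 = 8/8421 = 0.00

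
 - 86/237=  - 86/237 = - 0.36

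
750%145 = 25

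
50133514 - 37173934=12959580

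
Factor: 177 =3^1*59^1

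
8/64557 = 8/64557 = 0.00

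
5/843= 5/843 = 0.01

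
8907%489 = 105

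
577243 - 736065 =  - 158822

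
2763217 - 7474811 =-4711594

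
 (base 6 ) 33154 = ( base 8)10776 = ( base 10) 4606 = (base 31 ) 4OI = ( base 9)6277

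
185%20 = 5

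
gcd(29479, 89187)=1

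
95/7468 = 95/7468 =0.01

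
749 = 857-108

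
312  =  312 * 1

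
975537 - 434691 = 540846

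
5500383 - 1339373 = 4161010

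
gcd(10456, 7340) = 4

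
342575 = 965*355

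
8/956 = 2/239 = 0.01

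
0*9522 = 0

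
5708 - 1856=3852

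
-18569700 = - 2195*8460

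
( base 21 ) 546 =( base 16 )8f7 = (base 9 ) 3130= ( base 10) 2295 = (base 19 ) 66f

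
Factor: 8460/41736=15/74 = 2^(-1 )*3^1*5^1*37^ ( - 1)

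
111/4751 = 111/4751 = 0.02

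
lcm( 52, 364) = 364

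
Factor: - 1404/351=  - 2^2 = -4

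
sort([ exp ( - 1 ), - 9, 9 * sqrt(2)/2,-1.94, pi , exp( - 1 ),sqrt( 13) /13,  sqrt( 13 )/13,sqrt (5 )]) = [ - 9, - 1.94,sqrt(13) /13, sqrt ( 13 )/13,exp( - 1), exp(  -  1 ) , sqrt ( 5),pi , 9 * sqrt( 2 ) /2 ]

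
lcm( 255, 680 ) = 2040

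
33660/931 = 36 + 144/931 = 36.15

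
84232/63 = 1337 + 1/63 = 1337.02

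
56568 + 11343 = 67911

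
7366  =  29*254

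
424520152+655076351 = 1079596503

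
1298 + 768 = 2066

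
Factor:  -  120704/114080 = -2^2*5^ (  -  1)*31^ ( - 1 ) * 41^1 = - 164/155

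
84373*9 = 759357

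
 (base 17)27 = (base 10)41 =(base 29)1c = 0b101001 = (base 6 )105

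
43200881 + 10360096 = 53560977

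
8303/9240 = 8303/9240 = 0.90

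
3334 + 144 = 3478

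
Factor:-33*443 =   -  14619 = - 3^1*11^1*443^1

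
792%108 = 36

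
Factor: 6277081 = 89^1*70529^1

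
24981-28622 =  - 3641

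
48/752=3/47 = 0.06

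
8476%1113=685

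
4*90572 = 362288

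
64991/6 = 64991/6 = 10831.83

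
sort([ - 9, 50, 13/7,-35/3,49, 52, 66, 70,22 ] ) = [ - 35/3, - 9, 13/7, 22,49,50, 52, 66,70 ]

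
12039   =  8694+3345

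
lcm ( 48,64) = 192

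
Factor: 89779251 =3^1 * 61^1 * 137^1 * 3581^1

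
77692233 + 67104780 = 144797013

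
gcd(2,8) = 2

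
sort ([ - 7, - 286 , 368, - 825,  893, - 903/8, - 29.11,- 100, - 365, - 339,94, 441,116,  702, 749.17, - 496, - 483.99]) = [ - 825 , - 496, - 483.99 , - 365 , -339,  -  286, - 903/8,- 100,-29.11, - 7,94,  116,  368,441,702, 749.17,893 ] 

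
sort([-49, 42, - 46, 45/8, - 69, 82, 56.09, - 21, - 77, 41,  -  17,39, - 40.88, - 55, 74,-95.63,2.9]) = [ - 95.63, - 77  ,- 69,  -  55,-49,-46 , - 40.88,  -  21,  -  17, 2.9,45/8, 39,41, 42,56.09, 74,82 ] 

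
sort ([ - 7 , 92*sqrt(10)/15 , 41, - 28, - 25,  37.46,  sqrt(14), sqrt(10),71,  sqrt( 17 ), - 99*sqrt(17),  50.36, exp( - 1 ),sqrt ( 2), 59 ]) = [ - 99*sqrt( 17 ), - 28, - 25, - 7,exp(- 1 ), sqrt( 2),sqrt ( 10 ), sqrt(14 ), sqrt(17 ), 92*sqrt(10 )/15, 37.46, 41, 50.36,59, 71] 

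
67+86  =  153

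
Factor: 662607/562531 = 3^3*11^1*23^1 * 97^1*157^(  -  1)*3583^( - 1 )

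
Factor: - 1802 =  - 2^1 * 17^1*53^1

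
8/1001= 8/1001 = 0.01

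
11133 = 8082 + 3051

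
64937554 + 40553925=105491479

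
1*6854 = 6854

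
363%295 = 68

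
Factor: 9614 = 2^1*11^1 * 19^1*23^1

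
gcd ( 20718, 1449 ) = 9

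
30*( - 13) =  - 390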